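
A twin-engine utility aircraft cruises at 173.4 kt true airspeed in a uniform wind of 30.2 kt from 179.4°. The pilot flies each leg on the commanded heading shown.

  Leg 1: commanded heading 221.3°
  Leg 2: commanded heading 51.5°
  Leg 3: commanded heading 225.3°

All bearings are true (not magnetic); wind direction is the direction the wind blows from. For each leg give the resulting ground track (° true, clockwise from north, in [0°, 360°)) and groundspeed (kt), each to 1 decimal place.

Leg 1: heading 221.3°; drift +7.6° → track 228.9°, groundspeed 152.3 kt
Leg 2: heading 51.5°; drift -7.1° → track 44.4°, groundspeed 193.4 kt
Leg 3: heading 225.3°; drift +8.1° → track 233.4°, groundspeed 153.9 kt

Leg 1: track=228.9°, groundspeed=152.3 kt
Leg 2: track=44.4°, groundspeed=193.4 kt
Leg 3: track=233.4°, groundspeed=153.9 kt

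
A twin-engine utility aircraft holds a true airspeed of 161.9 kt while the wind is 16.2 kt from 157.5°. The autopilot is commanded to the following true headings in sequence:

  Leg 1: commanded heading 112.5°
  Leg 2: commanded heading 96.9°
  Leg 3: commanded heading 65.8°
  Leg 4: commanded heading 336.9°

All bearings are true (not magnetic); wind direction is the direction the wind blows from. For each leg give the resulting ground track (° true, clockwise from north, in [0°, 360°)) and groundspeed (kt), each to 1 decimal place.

Leg 1: track=108.1°, groundspeed=150.9 kt
Leg 2: track=91.7°, groundspeed=154.6 kt
Leg 3: track=60.1°, groundspeed=163.2 kt
Leg 4: track=337.0°, groundspeed=178.1 kt

Leg 1: heading 112.5°; drift -4.4° → track 108.1°, groundspeed 150.9 kt
Leg 2: heading 96.9°; drift -5.2° → track 91.7°, groundspeed 154.6 kt
Leg 3: heading 65.8°; drift -5.7° → track 60.1°, groundspeed 163.2 kt
Leg 4: heading 336.9°; drift +0.1° → track 337.0°, groundspeed 178.1 kt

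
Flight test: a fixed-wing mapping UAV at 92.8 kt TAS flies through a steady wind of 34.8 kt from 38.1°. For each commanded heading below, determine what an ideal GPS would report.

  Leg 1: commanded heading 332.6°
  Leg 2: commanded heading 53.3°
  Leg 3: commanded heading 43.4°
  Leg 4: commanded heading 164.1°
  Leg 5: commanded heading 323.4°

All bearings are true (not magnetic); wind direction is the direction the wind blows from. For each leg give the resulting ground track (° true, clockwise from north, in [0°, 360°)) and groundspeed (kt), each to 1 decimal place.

Leg 1: track=310.6°, groundspeed=84.5 kt
Leg 2: track=62.1°, groundspeed=59.9 kt
Leg 3: track=46.6°, groundspeed=58.2 kt
Leg 4: track=178.1°, groundspeed=116.7 kt
Leg 5: track=301.5°, groundspeed=90.1 kt

Leg 1: heading 332.6°; drift -22.0° → track 310.6°, groundspeed 84.5 kt
Leg 2: heading 53.3°; drift +8.8° → track 62.1°, groundspeed 59.9 kt
Leg 3: heading 43.4°; drift +3.2° → track 46.6°, groundspeed 58.2 kt
Leg 4: heading 164.1°; drift +14.0° → track 178.1°, groundspeed 116.7 kt
Leg 5: heading 323.4°; drift -21.9° → track 301.5°, groundspeed 90.1 kt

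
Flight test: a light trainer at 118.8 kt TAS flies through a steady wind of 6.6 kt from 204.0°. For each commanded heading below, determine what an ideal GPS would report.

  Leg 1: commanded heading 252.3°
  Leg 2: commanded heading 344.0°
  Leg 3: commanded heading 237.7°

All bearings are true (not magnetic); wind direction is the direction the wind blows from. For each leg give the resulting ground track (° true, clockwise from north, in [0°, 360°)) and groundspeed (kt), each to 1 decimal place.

Leg 1: track=254.8°, groundspeed=114.5 kt
Leg 2: track=346.0°, groundspeed=123.9 kt
Leg 3: track=239.6°, groundspeed=113.4 kt

Leg 1: heading 252.3°; drift +2.5° → track 254.8°, groundspeed 114.5 kt
Leg 2: heading 344.0°; drift +2.0° → track 346.0°, groundspeed 123.9 kt
Leg 3: heading 237.7°; drift +1.9° → track 239.6°, groundspeed 113.4 kt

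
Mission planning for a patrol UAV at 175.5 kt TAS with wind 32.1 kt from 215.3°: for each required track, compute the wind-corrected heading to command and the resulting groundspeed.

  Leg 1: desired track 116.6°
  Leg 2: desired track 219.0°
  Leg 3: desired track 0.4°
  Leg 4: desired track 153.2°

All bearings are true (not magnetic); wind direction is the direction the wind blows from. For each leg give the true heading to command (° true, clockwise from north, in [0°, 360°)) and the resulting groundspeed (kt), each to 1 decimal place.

Leg 1: desired track 116.6°; wind correction +10.4° → command heading 127.0°, groundspeed 177.5 kt
Leg 2: desired track 219.0°; wind correction -0.7° → command heading 218.3°, groundspeed 143.5 kt
Leg 3: desired track 0.4°; wind correction -6.0° → command heading 354.4°, groundspeed 200.9 kt
Leg 4: desired track 153.2°; wind correction +9.3° → command heading 162.5°, groundspeed 158.2 kt

Leg 1: heading=127.0°, groundspeed=177.5 kt
Leg 2: heading=218.3°, groundspeed=143.5 kt
Leg 3: heading=354.4°, groundspeed=200.9 kt
Leg 4: heading=162.5°, groundspeed=158.2 kt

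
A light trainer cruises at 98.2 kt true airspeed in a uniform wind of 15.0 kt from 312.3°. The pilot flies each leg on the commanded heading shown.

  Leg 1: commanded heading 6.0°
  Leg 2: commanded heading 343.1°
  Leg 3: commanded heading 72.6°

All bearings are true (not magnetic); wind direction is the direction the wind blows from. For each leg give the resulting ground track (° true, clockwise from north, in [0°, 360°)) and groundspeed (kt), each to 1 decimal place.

Leg 1: track=13.7°, groundspeed=90.1 kt
Leg 2: track=348.2°, groundspeed=85.7 kt
Leg 3: track=79.6°, groundspeed=106.6 kt

Leg 1: heading 6.0°; drift +7.7° → track 13.7°, groundspeed 90.1 kt
Leg 2: heading 343.1°; drift +5.1° → track 348.2°, groundspeed 85.7 kt
Leg 3: heading 72.6°; drift +7.0° → track 79.6°, groundspeed 106.6 kt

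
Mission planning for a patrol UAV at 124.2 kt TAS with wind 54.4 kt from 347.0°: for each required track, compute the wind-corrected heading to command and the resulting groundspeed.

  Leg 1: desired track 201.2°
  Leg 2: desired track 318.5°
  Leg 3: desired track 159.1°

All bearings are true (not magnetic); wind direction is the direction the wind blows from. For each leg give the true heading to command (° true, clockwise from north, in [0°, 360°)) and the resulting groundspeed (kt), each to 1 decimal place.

Leg 1: desired track 201.2°; wind correction +14.3° → command heading 215.5°, groundspeed 165.4 kt
Leg 2: desired track 318.5°; wind correction +12.1° → command heading 330.6°, groundspeed 73.6 kt
Leg 3: desired track 159.1°; wind correction -3.5° → command heading 155.6°, groundspeed 177.9 kt

Leg 1: heading=215.5°, groundspeed=165.4 kt
Leg 2: heading=330.6°, groundspeed=73.6 kt
Leg 3: heading=155.6°, groundspeed=177.9 kt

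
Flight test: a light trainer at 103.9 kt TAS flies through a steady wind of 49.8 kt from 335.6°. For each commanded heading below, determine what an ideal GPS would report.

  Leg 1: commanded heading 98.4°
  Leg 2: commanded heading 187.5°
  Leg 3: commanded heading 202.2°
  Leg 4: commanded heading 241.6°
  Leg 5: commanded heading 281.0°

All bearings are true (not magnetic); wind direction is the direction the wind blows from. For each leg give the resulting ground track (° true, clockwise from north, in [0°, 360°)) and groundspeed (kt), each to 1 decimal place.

Leg 1: track=116.1°, groundspeed=137.4 kt
Leg 2: track=177.3°, groundspeed=148.5 kt
Leg 3: track=187.5°, groundspeed=142.8 kt
Leg 4: track=216.8°, groundspeed=118.3 kt
Leg 5: track=252.6°, groundspeed=85.3 kt

Leg 1: heading 98.4°; drift +17.7° → track 116.1°, groundspeed 137.4 kt
Leg 2: heading 187.5°; drift -10.2° → track 177.3°, groundspeed 148.5 kt
Leg 3: heading 202.2°; drift -14.7° → track 187.5°, groundspeed 142.8 kt
Leg 4: heading 241.6°; drift -24.8° → track 216.8°, groundspeed 118.3 kt
Leg 5: heading 281.0°; drift -28.4° → track 252.6°, groundspeed 85.3 kt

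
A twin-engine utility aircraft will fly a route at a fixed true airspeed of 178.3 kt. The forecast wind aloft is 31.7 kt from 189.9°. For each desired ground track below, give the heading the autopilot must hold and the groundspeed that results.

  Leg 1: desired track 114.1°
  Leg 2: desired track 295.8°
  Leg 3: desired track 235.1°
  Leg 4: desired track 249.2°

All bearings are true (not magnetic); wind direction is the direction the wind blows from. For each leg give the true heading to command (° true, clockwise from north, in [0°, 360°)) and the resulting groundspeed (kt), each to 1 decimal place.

Leg 1: desired track 114.1°; wind correction +9.9° → command heading 124.0°, groundspeed 167.9 kt
Leg 2: desired track 295.8°; wind correction -9.8° → command heading 286.0°, groundspeed 184.4 kt
Leg 3: desired track 235.1°; wind correction -7.2° → command heading 227.9°, groundspeed 154.5 kt
Leg 4: desired track 249.2°; wind correction -8.8° → command heading 240.4°, groundspeed 160.0 kt

Leg 1: heading=124.0°, groundspeed=167.9 kt
Leg 2: heading=286.0°, groundspeed=184.4 kt
Leg 3: heading=227.9°, groundspeed=154.5 kt
Leg 4: heading=240.4°, groundspeed=160.0 kt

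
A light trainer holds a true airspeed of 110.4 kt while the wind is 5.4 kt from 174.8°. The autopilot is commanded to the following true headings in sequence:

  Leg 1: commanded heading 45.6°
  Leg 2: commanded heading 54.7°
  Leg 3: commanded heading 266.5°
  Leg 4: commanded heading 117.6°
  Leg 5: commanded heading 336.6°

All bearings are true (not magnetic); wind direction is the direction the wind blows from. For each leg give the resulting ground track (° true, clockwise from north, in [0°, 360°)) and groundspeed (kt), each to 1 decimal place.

Leg 1: heading 45.6°; drift -2.1° → track 43.5°, groundspeed 113.9 kt
Leg 2: heading 54.7°; drift -2.4° → track 52.3°, groundspeed 113.2 kt
Leg 3: heading 266.5°; drift +2.8° → track 269.3°, groundspeed 110.7 kt
Leg 4: heading 117.6°; drift -2.4° → track 115.2°, groundspeed 107.6 kt
Leg 5: heading 336.6°; drift +0.8° → track 337.4°, groundspeed 115.5 kt

Leg 1: track=43.5°, groundspeed=113.9 kt
Leg 2: track=52.3°, groundspeed=113.2 kt
Leg 3: track=269.3°, groundspeed=110.7 kt
Leg 4: track=115.2°, groundspeed=107.6 kt
Leg 5: track=337.4°, groundspeed=115.5 kt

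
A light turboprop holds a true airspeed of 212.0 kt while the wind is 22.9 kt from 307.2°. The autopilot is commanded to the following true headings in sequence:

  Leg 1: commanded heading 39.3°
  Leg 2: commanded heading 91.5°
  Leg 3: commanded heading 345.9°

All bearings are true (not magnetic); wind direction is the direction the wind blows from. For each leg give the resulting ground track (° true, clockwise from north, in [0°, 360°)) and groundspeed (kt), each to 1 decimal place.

Leg 1: heading 39.3°; drift +6.1° → track 45.4°, groundspeed 214.1 kt
Leg 2: heading 91.5°; drift +3.3° → track 94.8°, groundspeed 231.0 kt
Leg 3: heading 345.9°; drift +4.2° → track 350.1°, groundspeed 194.7 kt

Leg 1: track=45.4°, groundspeed=214.1 kt
Leg 2: track=94.8°, groundspeed=231.0 kt
Leg 3: track=350.1°, groundspeed=194.7 kt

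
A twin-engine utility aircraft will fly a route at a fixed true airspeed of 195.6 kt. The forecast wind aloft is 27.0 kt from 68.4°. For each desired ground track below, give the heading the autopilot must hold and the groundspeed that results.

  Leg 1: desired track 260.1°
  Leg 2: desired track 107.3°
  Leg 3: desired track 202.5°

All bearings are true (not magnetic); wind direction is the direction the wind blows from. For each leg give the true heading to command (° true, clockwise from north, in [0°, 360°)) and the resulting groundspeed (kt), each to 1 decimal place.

Leg 1: heading=261.7°, groundspeed=222.0 kt
Leg 2: heading=102.3°, groundspeed=173.9 kt
Leg 3: heading=196.8°, groundspeed=213.4 kt

Leg 1: desired track 260.1°; wind correction +1.6° → command heading 261.7°, groundspeed 222.0 kt
Leg 2: desired track 107.3°; wind correction -5.0° → command heading 102.3°, groundspeed 173.9 kt
Leg 3: desired track 202.5°; wind correction -5.7° → command heading 196.8°, groundspeed 213.4 kt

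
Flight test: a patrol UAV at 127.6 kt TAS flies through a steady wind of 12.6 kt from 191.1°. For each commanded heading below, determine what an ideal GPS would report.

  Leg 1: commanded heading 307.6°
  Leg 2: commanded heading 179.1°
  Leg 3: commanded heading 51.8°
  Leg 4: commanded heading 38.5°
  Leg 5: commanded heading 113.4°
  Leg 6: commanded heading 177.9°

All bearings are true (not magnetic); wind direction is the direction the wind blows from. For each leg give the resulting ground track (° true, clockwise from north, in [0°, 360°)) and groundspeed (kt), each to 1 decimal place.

Leg 1: heading 307.6°; drift +4.8° → track 312.4°, groundspeed 133.7 kt
Leg 2: heading 179.1°; drift -1.3° → track 177.8°, groundspeed 115.3 kt
Leg 3: heading 51.8°; drift -3.4° → track 48.4°, groundspeed 137.4 kt
Leg 4: heading 38.5°; drift -2.4° → track 36.1°, groundspeed 138.9 kt
Leg 5: heading 113.4°; drift -5.6° → track 107.8°, groundspeed 125.5 kt
Leg 6: heading 177.9°; drift -1.4° → track 176.5°, groundspeed 115.4 kt

Leg 1: track=312.4°, groundspeed=133.7 kt
Leg 2: track=177.8°, groundspeed=115.3 kt
Leg 3: track=48.4°, groundspeed=137.4 kt
Leg 4: track=36.1°, groundspeed=138.9 kt
Leg 5: track=107.8°, groundspeed=125.5 kt
Leg 6: track=176.5°, groundspeed=115.4 kt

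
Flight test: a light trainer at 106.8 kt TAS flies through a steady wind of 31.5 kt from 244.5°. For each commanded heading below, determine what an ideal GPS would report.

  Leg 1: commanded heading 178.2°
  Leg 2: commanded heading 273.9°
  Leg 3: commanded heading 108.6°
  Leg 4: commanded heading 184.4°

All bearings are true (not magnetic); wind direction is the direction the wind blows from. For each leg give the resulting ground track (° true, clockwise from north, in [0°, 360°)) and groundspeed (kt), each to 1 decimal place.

Leg 1: heading 178.2°; drift -17.0° → track 161.2°, groundspeed 98.5 kt
Leg 2: heading 273.9°; drift +11.0° → track 284.9°, groundspeed 80.8 kt
Leg 3: heading 108.6°; drift -9.6° → track 99.0°, groundspeed 131.3 kt
Leg 4: heading 184.4°; drift -16.7° → track 167.7°, groundspeed 95.1 kt

Leg 1: track=161.2°, groundspeed=98.5 kt
Leg 2: track=284.9°, groundspeed=80.8 kt
Leg 3: track=99.0°, groundspeed=131.3 kt
Leg 4: track=167.7°, groundspeed=95.1 kt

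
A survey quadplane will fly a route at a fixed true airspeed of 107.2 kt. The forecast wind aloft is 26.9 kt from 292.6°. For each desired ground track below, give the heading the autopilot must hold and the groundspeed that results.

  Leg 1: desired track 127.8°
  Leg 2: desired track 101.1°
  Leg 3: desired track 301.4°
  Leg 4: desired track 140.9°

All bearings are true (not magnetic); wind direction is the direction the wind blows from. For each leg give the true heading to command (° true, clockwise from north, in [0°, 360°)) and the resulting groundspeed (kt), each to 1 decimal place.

Leg 1: desired track 127.8°; wind correction +3.8° → command heading 131.6°, groundspeed 132.9 kt
Leg 2: desired track 101.1°; wind correction -2.9° → command heading 98.2°, groundspeed 133.4 kt
Leg 3: desired track 301.4°; wind correction -2.2° → command heading 299.2°, groundspeed 80.5 kt
Leg 4: desired track 140.9°; wind correction +6.8° → command heading 147.7°, groundspeed 130.1 kt

Leg 1: heading=131.6°, groundspeed=132.9 kt
Leg 2: heading=98.2°, groundspeed=133.4 kt
Leg 3: heading=299.2°, groundspeed=80.5 kt
Leg 4: heading=147.7°, groundspeed=130.1 kt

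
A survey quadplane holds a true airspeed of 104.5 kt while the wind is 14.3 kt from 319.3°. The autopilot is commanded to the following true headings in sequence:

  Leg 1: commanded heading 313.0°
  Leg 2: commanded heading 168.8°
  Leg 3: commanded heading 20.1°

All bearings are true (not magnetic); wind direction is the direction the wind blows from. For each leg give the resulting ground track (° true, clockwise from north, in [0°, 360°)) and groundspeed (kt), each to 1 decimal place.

Leg 1: track=312.0°, groundspeed=90.3 kt
Leg 2: track=165.4°, groundspeed=117.2 kt
Leg 3: track=27.4°, groundspeed=98.3 kt

Leg 1: heading 313.0°; drift -1.0° → track 312.0°, groundspeed 90.3 kt
Leg 2: heading 168.8°; drift -3.4° → track 165.4°, groundspeed 117.2 kt
Leg 3: heading 20.1°; drift +7.3° → track 27.4°, groundspeed 98.3 kt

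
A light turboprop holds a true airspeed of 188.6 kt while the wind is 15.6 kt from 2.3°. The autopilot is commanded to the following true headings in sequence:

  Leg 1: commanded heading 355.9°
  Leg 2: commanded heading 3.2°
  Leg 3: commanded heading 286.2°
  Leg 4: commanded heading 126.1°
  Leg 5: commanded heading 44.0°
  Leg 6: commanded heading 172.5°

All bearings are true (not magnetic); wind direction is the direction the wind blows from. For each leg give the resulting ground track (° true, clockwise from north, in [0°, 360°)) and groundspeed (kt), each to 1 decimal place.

Leg 1: track=355.3°, groundspeed=173.1 kt
Leg 2: track=3.3°, groundspeed=173.0 kt
Leg 3: track=281.5°, groundspeed=185.5 kt
Leg 4: track=129.9°, groundspeed=197.7 kt
Leg 5: track=47.4°, groundspeed=177.3 kt
Leg 6: track=173.2°, groundspeed=204.0 kt

Leg 1: heading 355.9°; drift -0.6° → track 355.3°, groundspeed 173.1 kt
Leg 2: heading 3.2°; drift +0.1° → track 3.3°, groundspeed 173.0 kt
Leg 3: heading 286.2°; drift -4.7° → track 281.5°, groundspeed 185.5 kt
Leg 4: heading 126.1°; drift +3.8° → track 129.9°, groundspeed 197.7 kt
Leg 5: heading 44.0°; drift +3.4° → track 47.4°, groundspeed 177.3 kt
Leg 6: heading 172.5°; drift +0.7° → track 173.2°, groundspeed 204.0 kt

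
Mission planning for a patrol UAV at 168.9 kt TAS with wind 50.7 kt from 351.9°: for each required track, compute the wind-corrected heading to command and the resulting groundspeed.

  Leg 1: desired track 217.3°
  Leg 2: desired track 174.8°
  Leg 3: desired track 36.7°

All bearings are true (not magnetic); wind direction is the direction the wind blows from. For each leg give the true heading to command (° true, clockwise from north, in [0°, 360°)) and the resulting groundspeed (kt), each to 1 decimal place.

Leg 1: heading=229.6°, groundspeed=200.6 kt
Leg 2: heading=175.7°, groundspeed=219.5 kt
Leg 3: heading=24.5°, groundspeed=129.1 kt

Leg 1: desired track 217.3°; wind correction +12.3° → command heading 229.6°, groundspeed 200.6 kt
Leg 2: desired track 174.8°; wind correction +0.9° → command heading 175.7°, groundspeed 219.5 kt
Leg 3: desired track 36.7°; wind correction -12.2° → command heading 24.5°, groundspeed 129.1 kt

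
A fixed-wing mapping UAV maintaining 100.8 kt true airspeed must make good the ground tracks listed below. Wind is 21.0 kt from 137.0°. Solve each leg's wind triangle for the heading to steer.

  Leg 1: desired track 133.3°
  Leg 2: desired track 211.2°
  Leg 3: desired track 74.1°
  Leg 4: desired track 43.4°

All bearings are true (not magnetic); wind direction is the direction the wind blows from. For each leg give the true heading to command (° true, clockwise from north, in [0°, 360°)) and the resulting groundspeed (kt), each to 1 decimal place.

Leg 1: desired track 133.3°; wind correction +0.8° → command heading 134.1°, groundspeed 79.8 kt
Leg 2: desired track 211.2°; wind correction -11.6° → command heading 199.6°, groundspeed 93.0 kt
Leg 3: desired track 74.1°; wind correction +10.7° → command heading 84.8°, groundspeed 89.5 kt
Leg 4: desired track 43.4°; wind correction +12.0° → command heading 55.4°, groundspeed 99.9 kt

Leg 1: heading=134.1°, groundspeed=79.8 kt
Leg 2: heading=199.6°, groundspeed=93.0 kt
Leg 3: heading=84.8°, groundspeed=89.5 kt
Leg 4: heading=55.4°, groundspeed=99.9 kt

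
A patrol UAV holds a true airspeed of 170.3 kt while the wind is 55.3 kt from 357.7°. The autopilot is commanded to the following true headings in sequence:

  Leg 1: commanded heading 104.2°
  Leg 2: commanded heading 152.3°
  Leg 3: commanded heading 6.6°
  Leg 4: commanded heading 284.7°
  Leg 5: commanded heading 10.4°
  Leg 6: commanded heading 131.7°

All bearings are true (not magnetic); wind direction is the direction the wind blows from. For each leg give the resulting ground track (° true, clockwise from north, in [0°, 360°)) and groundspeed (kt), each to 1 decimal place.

Leg 1: heading 104.2°; drift +15.9° → track 120.1°, groundspeed 193.4 kt
Leg 2: heading 152.3°; drift +6.1° → track 158.4°, groundspeed 221.5 kt
Leg 3: heading 6.6°; drift +4.2° → track 10.8°, groundspeed 116.0 kt
Leg 4: heading 284.7°; drift -18.9° → track 265.8°, groundspeed 163.0 kt
Leg 5: heading 10.4°; drift +6.0° → track 16.4°, groundspeed 117.0 kt
Leg 6: heading 131.7°; drift +10.8° → track 142.5°, groundspeed 212.5 kt

Leg 1: track=120.1°, groundspeed=193.4 kt
Leg 2: track=158.4°, groundspeed=221.5 kt
Leg 3: track=10.8°, groundspeed=116.0 kt
Leg 4: track=265.8°, groundspeed=163.0 kt
Leg 5: track=16.4°, groundspeed=117.0 kt
Leg 6: track=142.5°, groundspeed=212.5 kt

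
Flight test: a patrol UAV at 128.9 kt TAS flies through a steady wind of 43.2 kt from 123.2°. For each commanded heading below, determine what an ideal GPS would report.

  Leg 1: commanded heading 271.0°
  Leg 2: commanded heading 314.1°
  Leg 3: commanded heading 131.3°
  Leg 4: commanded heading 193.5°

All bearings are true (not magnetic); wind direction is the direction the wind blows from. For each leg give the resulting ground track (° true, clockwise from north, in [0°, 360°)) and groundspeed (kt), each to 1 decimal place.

Leg 1: track=278.9°, groundspeed=167.0 kt
Leg 2: track=311.4°, groundspeed=171.5 kt
Leg 3: track=135.3°, groundspeed=86.3 kt
Leg 4: track=213.1°, groundspeed=121.4 kt

Leg 1: heading 271.0°; drift +7.9° → track 278.9°, groundspeed 167.0 kt
Leg 2: heading 314.1°; drift -2.7° → track 311.4°, groundspeed 171.5 kt
Leg 3: heading 131.3°; drift +4.0° → track 135.3°, groundspeed 86.3 kt
Leg 4: heading 193.5°; drift +19.6° → track 213.1°, groundspeed 121.4 kt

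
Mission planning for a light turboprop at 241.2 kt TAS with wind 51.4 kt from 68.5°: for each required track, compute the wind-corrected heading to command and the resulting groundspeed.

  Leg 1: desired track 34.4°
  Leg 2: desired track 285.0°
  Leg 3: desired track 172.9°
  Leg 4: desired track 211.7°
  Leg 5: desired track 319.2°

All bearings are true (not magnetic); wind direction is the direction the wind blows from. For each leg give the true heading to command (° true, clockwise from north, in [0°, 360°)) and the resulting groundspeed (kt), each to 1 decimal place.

Leg 1: desired track 34.4°; wind correction +6.9° → command heading 41.3°, groundspeed 196.9 kt
Leg 2: desired track 285.0°; wind correction +7.3° → command heading 292.3°, groundspeed 280.6 kt
Leg 3: desired track 172.9°; wind correction -11.9° → command heading 161.0°, groundspeed 248.8 kt
Leg 4: desired track 211.7°; wind correction -7.3° → command heading 204.4°, groundspeed 280.4 kt
Leg 5: desired track 319.2°; wind correction +11.6° → command heading 330.8°, groundspeed 253.3 kt

Leg 1: heading=41.3°, groundspeed=196.9 kt
Leg 2: heading=292.3°, groundspeed=280.6 kt
Leg 3: heading=161.0°, groundspeed=248.8 kt
Leg 4: heading=204.4°, groundspeed=280.4 kt
Leg 5: heading=330.8°, groundspeed=253.3 kt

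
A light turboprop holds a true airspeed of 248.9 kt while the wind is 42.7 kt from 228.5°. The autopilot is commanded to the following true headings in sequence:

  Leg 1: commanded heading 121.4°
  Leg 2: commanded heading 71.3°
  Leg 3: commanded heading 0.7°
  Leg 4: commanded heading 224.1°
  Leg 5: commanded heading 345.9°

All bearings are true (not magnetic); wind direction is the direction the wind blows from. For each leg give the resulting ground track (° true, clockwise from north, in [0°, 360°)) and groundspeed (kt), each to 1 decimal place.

Leg 1: heading 121.4°; drift -8.9° → track 112.5°, groundspeed 264.6 kt
Leg 2: heading 71.3°; drift -3.3° → track 68.0°, groundspeed 288.7 kt
Leg 3: heading 0.7°; drift +6.5° → track 7.2°, groundspeed 279.4 kt
Leg 4: heading 224.1°; drift -0.9° → track 223.2°, groundspeed 206.4 kt
Leg 5: heading 345.9°; drift +8.0° → track 353.9°, groundspeed 271.2 kt

Leg 1: track=112.5°, groundspeed=264.6 kt
Leg 2: track=68.0°, groundspeed=288.7 kt
Leg 3: track=7.2°, groundspeed=279.4 kt
Leg 4: track=223.2°, groundspeed=206.4 kt
Leg 5: track=353.9°, groundspeed=271.2 kt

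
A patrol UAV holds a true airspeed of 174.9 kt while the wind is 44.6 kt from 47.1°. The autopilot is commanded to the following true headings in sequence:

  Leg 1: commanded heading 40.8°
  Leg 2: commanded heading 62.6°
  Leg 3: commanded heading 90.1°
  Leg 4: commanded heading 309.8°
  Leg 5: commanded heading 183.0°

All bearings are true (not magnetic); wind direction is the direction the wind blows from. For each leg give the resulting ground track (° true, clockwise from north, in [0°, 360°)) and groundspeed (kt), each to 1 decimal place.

Leg 1: heading 40.8°; drift -2.1° → track 38.7°, groundspeed 130.7 kt
Leg 2: heading 62.6°; drift +5.2° → track 67.8°, groundspeed 132.5 kt
Leg 3: heading 90.1°; drift +12.1° → track 102.2°, groundspeed 145.5 kt
Leg 4: heading 309.8°; drift -13.8° → track 296.0°, groundspeed 185.9 kt
Leg 5: heading 183.0°; drift +8.5° → track 191.5°, groundspeed 209.2 kt

Leg 1: track=38.7°, groundspeed=130.7 kt
Leg 2: track=67.8°, groundspeed=132.5 kt
Leg 3: track=102.2°, groundspeed=145.5 kt
Leg 4: track=296.0°, groundspeed=185.9 kt
Leg 5: track=191.5°, groundspeed=209.2 kt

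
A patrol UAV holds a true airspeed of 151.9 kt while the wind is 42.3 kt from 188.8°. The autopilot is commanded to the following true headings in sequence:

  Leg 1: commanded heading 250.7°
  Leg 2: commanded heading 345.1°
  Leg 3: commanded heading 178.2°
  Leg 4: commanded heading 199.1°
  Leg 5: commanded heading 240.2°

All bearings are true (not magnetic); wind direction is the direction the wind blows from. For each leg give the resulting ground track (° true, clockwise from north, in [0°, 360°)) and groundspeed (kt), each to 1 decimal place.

Leg 1: track=266.5°, groundspeed=137.1 kt
Leg 2: track=350.2°, groundspeed=191.4 kt
Leg 3: track=174.2°, groundspeed=110.6 kt
Leg 4: track=203.0°, groundspeed=110.5 kt
Leg 5: track=255.0°, groundspeed=129.8 kt

Leg 1: heading 250.7°; drift +15.8° → track 266.5°, groundspeed 137.1 kt
Leg 2: heading 345.1°; drift +5.1° → track 350.2°, groundspeed 191.4 kt
Leg 3: heading 178.2°; drift -4.0° → track 174.2°, groundspeed 110.6 kt
Leg 4: heading 199.1°; drift +3.9° → track 203.0°, groundspeed 110.5 kt
Leg 5: heading 240.2°; drift +14.8° → track 255.0°, groundspeed 129.8 kt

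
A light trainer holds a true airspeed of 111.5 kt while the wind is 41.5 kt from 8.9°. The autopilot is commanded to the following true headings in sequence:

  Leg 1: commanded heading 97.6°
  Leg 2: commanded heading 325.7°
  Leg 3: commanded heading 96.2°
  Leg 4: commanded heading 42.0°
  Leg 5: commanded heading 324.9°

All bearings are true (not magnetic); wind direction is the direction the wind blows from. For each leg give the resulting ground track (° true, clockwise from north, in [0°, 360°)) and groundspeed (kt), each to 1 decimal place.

Leg 1: track=118.2°, groundspeed=118.1 kt
Leg 2: track=306.4°, groundspeed=86.1 kt
Leg 3: track=116.9°, groundspeed=117.1 kt
Leg 4: track=58.5°, groundspeed=80.0 kt
Leg 5: track=305.5°, groundspeed=86.6 kt

Leg 1: heading 97.6°; drift +20.6° → track 118.2°, groundspeed 118.1 kt
Leg 2: heading 325.7°; drift -19.3° → track 306.4°, groundspeed 86.1 kt
Leg 3: heading 96.2°; drift +20.7° → track 116.9°, groundspeed 117.1 kt
Leg 4: heading 42.0°; drift +16.5° → track 58.5°, groundspeed 80.0 kt
Leg 5: heading 324.9°; drift -19.4° → track 305.5°, groundspeed 86.6 kt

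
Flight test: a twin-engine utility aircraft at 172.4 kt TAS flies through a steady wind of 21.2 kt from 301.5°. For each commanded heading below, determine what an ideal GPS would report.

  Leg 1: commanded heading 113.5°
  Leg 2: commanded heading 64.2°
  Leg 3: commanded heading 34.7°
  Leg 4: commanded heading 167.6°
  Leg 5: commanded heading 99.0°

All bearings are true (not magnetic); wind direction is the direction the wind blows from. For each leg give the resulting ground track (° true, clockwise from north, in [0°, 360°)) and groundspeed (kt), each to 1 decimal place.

Leg 1: heading 113.5°; drift +0.9° → track 114.4°, groundspeed 193.4 kt
Leg 2: heading 64.2°; drift +5.5° → track 69.7°, groundspeed 184.7 kt
Leg 3: heading 34.7°; drift +7.0° → track 41.7°, groundspeed 174.9 kt
Leg 4: heading 167.6°; drift -4.7° → track 162.9°, groundspeed 187.7 kt
Leg 5: heading 99.0°; drift +2.4° → track 101.4°, groundspeed 192.2 kt

Leg 1: track=114.4°, groundspeed=193.4 kt
Leg 2: track=69.7°, groundspeed=184.7 kt
Leg 3: track=41.7°, groundspeed=174.9 kt
Leg 4: track=162.9°, groundspeed=187.7 kt
Leg 5: track=101.4°, groundspeed=192.2 kt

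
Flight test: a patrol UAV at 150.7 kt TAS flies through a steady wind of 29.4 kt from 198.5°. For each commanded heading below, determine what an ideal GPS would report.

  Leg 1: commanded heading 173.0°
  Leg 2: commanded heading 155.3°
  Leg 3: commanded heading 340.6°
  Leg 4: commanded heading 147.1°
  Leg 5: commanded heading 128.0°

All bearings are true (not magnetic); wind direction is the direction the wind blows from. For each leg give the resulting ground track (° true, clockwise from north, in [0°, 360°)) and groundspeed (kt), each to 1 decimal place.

Leg 1: track=167.2°, groundspeed=124.8 kt
Leg 2: track=146.5°, groundspeed=130.8 kt
Leg 3: track=346.5°, groundspeed=174.8 kt
Leg 4: track=137.3°, groundspeed=134.3 kt
Leg 5: track=116.9°, groundspeed=143.6 kt

Leg 1: heading 173.0°; drift -5.8° → track 167.2°, groundspeed 124.8 kt
Leg 2: heading 155.3°; drift -8.8° → track 146.5°, groundspeed 130.8 kt
Leg 3: heading 340.6°; drift +5.9° → track 346.5°, groundspeed 174.8 kt
Leg 4: heading 147.1°; drift -9.8° → track 137.3°, groundspeed 134.3 kt
Leg 5: heading 128.0°; drift -11.1° → track 116.9°, groundspeed 143.6 kt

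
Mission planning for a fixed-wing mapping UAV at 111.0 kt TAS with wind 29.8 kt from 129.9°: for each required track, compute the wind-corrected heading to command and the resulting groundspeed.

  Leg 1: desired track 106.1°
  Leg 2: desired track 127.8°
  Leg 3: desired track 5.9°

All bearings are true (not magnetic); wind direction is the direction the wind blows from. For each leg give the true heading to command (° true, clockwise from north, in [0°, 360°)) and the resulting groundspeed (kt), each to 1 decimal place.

Leg 1: heading=112.3°, groundspeed=83.1 kt
Leg 2: heading=128.4°, groundspeed=81.2 kt
Leg 3: heading=18.8°, groundspeed=124.9 kt

Leg 1: desired track 106.1°; wind correction +6.2° → command heading 112.3°, groundspeed 83.1 kt
Leg 2: desired track 127.8°; wind correction +0.6° → command heading 128.4°, groundspeed 81.2 kt
Leg 3: desired track 5.9°; wind correction +12.9° → command heading 18.8°, groundspeed 124.9 kt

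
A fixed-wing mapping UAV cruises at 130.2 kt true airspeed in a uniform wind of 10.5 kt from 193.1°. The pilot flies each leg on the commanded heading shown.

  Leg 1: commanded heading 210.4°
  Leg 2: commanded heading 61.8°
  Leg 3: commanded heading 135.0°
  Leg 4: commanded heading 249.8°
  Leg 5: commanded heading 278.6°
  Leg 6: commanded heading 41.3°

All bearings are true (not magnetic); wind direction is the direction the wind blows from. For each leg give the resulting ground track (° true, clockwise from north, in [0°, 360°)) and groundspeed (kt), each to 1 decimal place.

Leg 1: heading 210.4°; drift +1.5° → track 211.9°, groundspeed 120.2 kt
Leg 2: heading 61.8°; drift -3.3° → track 58.5°, groundspeed 137.4 kt
Leg 3: heading 135.0°; drift -4.1° → track 130.9°, groundspeed 125.0 kt
Leg 4: heading 249.8°; drift +4.0° → track 253.8°, groundspeed 124.7 kt
Leg 5: heading 278.6°; drift +4.6° → track 283.2°, groundspeed 129.8 kt
Leg 6: heading 41.3°; drift -2.0° → track 39.3°, groundspeed 139.5 kt

Leg 1: track=211.9°, groundspeed=120.2 kt
Leg 2: track=58.5°, groundspeed=137.4 kt
Leg 3: track=130.9°, groundspeed=125.0 kt
Leg 4: track=253.8°, groundspeed=124.7 kt
Leg 5: track=283.2°, groundspeed=129.8 kt
Leg 6: track=39.3°, groundspeed=139.5 kt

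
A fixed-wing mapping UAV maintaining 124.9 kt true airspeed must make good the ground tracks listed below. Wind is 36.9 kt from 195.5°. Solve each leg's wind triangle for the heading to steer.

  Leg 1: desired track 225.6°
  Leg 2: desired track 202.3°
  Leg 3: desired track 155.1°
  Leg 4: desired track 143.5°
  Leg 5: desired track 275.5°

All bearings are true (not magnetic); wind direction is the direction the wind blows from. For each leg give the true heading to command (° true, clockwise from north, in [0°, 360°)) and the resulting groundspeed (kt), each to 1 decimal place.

Leg 1: heading=217.1°, groundspeed=91.6 kt
Leg 2: heading=200.3°, groundspeed=88.2 kt
Leg 3: heading=166.1°, groundspeed=94.5 kt
Leg 4: heading=157.0°, groundspeed=98.8 kt
Leg 5: heading=258.6°, groundspeed=113.1 kt

Leg 1: desired track 225.6°; wind correction -8.5° → command heading 217.1°, groundspeed 91.6 kt
Leg 2: desired track 202.3°; wind correction -2.0° → command heading 200.3°, groundspeed 88.2 kt
Leg 3: desired track 155.1°; wind correction +11.0° → command heading 166.1°, groundspeed 94.5 kt
Leg 4: desired track 143.5°; wind correction +13.5° → command heading 157.0°, groundspeed 98.8 kt
Leg 5: desired track 275.5°; wind correction -16.9° → command heading 258.6°, groundspeed 113.1 kt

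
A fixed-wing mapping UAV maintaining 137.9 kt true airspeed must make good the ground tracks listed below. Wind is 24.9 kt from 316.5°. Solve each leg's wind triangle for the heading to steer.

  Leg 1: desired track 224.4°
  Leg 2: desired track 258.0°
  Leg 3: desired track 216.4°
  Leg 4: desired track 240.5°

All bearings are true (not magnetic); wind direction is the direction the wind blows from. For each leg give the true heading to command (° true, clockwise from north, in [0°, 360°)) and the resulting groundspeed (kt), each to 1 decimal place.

Leg 1: heading=234.8°, groundspeed=136.5 kt
Leg 2: heading=266.9°, groundspeed=123.2 kt
Leg 3: heading=226.6°, groundspeed=140.1 kt
Leg 4: heading=250.6°, groundspeed=129.7 kt

Leg 1: desired track 224.4°; wind correction +10.4° → command heading 234.8°, groundspeed 136.5 kt
Leg 2: desired track 258.0°; wind correction +8.9° → command heading 266.9°, groundspeed 123.2 kt
Leg 3: desired track 216.4°; wind correction +10.2° → command heading 226.6°, groundspeed 140.1 kt
Leg 4: desired track 240.5°; wind correction +10.1° → command heading 250.6°, groundspeed 129.7 kt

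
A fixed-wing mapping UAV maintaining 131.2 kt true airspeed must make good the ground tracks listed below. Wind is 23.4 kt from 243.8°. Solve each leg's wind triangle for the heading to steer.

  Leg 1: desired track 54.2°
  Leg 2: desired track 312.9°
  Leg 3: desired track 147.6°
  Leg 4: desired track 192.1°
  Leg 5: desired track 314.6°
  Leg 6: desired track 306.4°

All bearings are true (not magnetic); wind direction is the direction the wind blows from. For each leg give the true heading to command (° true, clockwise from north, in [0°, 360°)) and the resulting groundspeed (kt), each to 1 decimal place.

Leg 1: heading=52.5°, groundspeed=154.2 kt
Leg 2: heading=303.3°, groundspeed=121.0 kt
Leg 3: heading=157.8°, groundspeed=131.6 kt
Leg 4: heading=200.1°, groundspeed=115.4 kt
Leg 5: heading=304.9°, groundspeed=121.6 kt
Leg 6: heading=297.3°, groundspeed=118.8 kt

Leg 1: desired track 54.2°; wind correction -1.7° → command heading 52.5°, groundspeed 154.2 kt
Leg 2: desired track 312.9°; wind correction -9.6° → command heading 303.3°, groundspeed 121.0 kt
Leg 3: desired track 147.6°; wind correction +10.2° → command heading 157.8°, groundspeed 131.6 kt
Leg 4: desired track 192.1°; wind correction +8.0° → command heading 200.1°, groundspeed 115.4 kt
Leg 5: desired track 314.6°; wind correction -9.7° → command heading 304.9°, groundspeed 121.6 kt
Leg 6: desired track 306.4°; wind correction -9.1° → command heading 297.3°, groundspeed 118.8 kt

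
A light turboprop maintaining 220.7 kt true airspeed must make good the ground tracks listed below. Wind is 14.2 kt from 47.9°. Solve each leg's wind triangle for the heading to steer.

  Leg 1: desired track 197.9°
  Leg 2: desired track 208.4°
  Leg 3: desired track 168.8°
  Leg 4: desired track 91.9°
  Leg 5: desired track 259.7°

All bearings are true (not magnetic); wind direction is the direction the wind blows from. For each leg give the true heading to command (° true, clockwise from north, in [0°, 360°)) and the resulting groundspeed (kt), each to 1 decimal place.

Leg 1: desired track 197.9°; wind correction -1.8° → command heading 196.1°, groundspeed 232.9 kt
Leg 2: desired track 208.4°; wind correction -1.2° → command heading 207.2°, groundspeed 234.0 kt
Leg 3: desired track 168.8°; wind correction -3.2° → command heading 165.6°, groundspeed 227.7 kt
Leg 4: desired track 91.9°; wind correction -2.6° → command heading 89.3°, groundspeed 210.3 kt
Leg 5: desired track 259.7°; wind correction +1.9° → command heading 261.6°, groundspeed 232.6 kt

Leg 1: heading=196.1°, groundspeed=232.9 kt
Leg 2: heading=207.2°, groundspeed=234.0 kt
Leg 3: heading=165.6°, groundspeed=227.7 kt
Leg 4: heading=89.3°, groundspeed=210.3 kt
Leg 5: heading=261.6°, groundspeed=232.6 kt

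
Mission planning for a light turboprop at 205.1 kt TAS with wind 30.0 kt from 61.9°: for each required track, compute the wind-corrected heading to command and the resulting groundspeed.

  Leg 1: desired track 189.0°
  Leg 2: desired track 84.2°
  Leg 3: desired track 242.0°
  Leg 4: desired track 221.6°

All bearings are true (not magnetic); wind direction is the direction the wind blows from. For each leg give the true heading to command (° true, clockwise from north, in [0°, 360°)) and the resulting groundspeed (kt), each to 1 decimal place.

Leg 1: desired track 189.0°; wind correction -6.7° → command heading 182.3°, groundspeed 221.8 kt
Leg 2: desired track 84.2°; wind correction -3.2° → command heading 81.0°, groundspeed 177.0 kt
Leg 3: desired track 242.0°; wind correction +0.0° → command heading 242.0°, groundspeed 235.1 kt
Leg 4: desired track 221.6°; wind correction -2.9° → command heading 218.7°, groundspeed 233.0 kt

Leg 1: heading=182.3°, groundspeed=221.8 kt
Leg 2: heading=81.0°, groundspeed=177.0 kt
Leg 3: heading=242.0°, groundspeed=235.1 kt
Leg 4: heading=218.7°, groundspeed=233.0 kt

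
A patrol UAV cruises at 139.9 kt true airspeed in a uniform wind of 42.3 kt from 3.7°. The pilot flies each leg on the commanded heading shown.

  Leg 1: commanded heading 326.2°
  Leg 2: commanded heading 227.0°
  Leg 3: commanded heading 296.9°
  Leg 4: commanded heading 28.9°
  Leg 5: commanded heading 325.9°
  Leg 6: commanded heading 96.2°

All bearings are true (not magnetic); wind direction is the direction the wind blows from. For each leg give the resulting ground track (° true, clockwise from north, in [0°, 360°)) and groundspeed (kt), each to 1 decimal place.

Leg 1: track=312.6°, groundspeed=109.4 kt
Leg 2: track=217.4°, groundspeed=173.1 kt
Leg 3: track=279.4°, groundspeed=129.2 kt
Leg 4: track=38.9°, groundspeed=103.2 kt
Leg 5: track=312.2°, groundspeed=109.6 kt
Leg 6: track=112.8°, groundspeed=147.9 kt

Leg 1: heading 326.2°; drift -13.6° → track 312.6°, groundspeed 109.4 kt
Leg 2: heading 227.0°; drift -9.6° → track 217.4°, groundspeed 173.1 kt
Leg 3: heading 296.9°; drift -17.5° → track 279.4°, groundspeed 129.2 kt
Leg 4: heading 28.9°; drift +10.0° → track 38.9°, groundspeed 103.2 kt
Leg 5: heading 325.9°; drift -13.7° → track 312.2°, groundspeed 109.6 kt
Leg 6: heading 96.2°; drift +16.6° → track 112.8°, groundspeed 147.9 kt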